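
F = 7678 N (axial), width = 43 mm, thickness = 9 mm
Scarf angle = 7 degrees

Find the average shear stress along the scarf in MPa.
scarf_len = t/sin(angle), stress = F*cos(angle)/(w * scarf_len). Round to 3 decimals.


scarf_len = 9/sin(7 deg) = 73.8496
cos(7 deg) = 0.992546
stress = 7678*0.992546/(43*73.8496) = 2.400 MPa

2.400


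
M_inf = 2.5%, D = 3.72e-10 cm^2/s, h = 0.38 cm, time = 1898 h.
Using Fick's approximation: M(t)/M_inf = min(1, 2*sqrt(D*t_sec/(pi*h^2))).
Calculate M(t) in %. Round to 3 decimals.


t = 6832800 s
ratio = min(1, 2*sqrt(3.72e-10*6832800/(pi*0.1444)))
= 0.149707
M(t) = 2.5 * 0.149707 = 0.374%

0.374


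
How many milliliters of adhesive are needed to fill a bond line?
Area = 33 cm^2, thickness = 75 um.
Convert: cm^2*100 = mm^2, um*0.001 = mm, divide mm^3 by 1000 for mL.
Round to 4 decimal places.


= (33 * 100) * (75 * 0.001) / 1000
= 0.2475 mL

0.2475


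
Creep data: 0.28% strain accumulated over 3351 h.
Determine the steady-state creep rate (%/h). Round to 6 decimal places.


Rate = 0.28 / 3351 = 0.000084 %/h

0.000084


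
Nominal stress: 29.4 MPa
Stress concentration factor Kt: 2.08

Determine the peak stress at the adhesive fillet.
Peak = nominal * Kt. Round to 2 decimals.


Peak stress = 29.4 * 2.08
= 61.15 MPa

61.15


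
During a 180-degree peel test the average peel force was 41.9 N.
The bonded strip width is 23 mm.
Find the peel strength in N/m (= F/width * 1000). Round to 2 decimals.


Peel strength = F/width * 1000
= 41.9 / 23 * 1000
= 1821.74 N/m

1821.74


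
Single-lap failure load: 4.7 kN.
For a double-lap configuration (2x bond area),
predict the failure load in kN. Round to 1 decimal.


Failure load = 4.7 * 2 = 9.4 kN

9.4


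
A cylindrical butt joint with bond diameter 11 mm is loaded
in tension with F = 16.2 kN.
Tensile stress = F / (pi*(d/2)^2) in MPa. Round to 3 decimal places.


Area = pi * (11/2)^2 = 95.0332 mm^2
Stress = 16.2*1000 / 95.0332
= 170.467 MPa

170.467


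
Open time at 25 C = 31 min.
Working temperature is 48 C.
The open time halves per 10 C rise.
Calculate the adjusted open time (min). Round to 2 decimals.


factor = 2^((48 - 25) / 10) = 4.9246
ot = 31 / 4.9246 = 6.29 min

6.29


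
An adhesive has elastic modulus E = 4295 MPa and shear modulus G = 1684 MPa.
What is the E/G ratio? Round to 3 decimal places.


E/G = 4295 / 1684 = 2.550

2.550


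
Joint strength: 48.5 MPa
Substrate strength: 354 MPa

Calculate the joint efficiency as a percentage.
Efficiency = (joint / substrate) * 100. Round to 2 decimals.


Efficiency = (48.5 / 354) * 100 = 13.70%

13.70


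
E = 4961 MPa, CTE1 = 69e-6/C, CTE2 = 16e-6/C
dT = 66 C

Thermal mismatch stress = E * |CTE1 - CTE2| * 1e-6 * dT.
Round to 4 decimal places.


= 4961 * 53e-6 * 66
= 17.3536 MPa

17.3536


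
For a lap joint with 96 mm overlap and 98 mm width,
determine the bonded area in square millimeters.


Area = 96 * 98 = 9408 mm^2

9408


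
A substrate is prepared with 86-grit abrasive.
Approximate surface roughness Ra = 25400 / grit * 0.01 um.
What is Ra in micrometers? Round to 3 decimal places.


Ra = 25400 / 86 * 0.01 = 2.953 um

2.953


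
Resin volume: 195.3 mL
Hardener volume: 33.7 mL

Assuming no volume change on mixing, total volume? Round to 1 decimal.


V_total = 195.3 + 33.7 = 229.0 mL

229.0


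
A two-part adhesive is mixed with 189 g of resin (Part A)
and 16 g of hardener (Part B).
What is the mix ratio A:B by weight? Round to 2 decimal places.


Mix ratio = mass_A / mass_B
= 189 / 16
= 11.81

11.81


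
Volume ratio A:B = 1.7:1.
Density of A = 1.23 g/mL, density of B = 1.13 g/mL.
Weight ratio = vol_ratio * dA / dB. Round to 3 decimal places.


Wt ratio = 1.7 * 1.23 / 1.13
= 1.850

1.850


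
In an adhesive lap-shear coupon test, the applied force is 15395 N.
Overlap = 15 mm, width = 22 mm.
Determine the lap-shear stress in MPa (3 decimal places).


stress = F / (overlap * width)
= 15395 / (15 * 22)
= 46.652 MPa

46.652


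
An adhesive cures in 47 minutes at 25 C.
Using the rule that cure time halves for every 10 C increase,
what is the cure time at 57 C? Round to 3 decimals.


Factor = 2^((57 - 25) / 10) = 9.1896
Cure time = 47 / 9.1896
= 5.114 minutes

5.114


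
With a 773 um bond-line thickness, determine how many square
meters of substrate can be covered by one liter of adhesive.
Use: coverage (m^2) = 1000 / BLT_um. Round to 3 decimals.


Coverage = 1000 / 773 = 1.294 m^2

1.294


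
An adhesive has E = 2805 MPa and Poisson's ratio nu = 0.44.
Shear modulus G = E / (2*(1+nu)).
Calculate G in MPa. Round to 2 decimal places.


G = 2805 / (2*(1+0.44))
= 2805 / 2.88
= 973.96 MPa

973.96


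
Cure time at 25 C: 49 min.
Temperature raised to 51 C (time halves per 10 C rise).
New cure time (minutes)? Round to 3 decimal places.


Acceleration factor = 2^(26/10) = 6.0629
New time = 49 / 6.0629 = 8.082 min

8.082


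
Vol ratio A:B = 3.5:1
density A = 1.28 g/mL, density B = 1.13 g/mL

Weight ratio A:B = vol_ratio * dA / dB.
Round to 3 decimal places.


Weight ratio = 3.5 * 1.28 / 1.13
= 3.965

3.965


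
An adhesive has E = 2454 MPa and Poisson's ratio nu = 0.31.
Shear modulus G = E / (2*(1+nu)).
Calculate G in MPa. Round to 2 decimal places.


G = 2454 / (2*(1+0.31))
= 2454 / 2.62
= 936.64 MPa

936.64


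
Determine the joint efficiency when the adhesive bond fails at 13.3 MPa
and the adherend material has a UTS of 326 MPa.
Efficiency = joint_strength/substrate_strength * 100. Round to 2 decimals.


Joint efficiency = 13.3 / 326 * 100
= 4.08%

4.08


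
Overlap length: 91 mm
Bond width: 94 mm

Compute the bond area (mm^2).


Bond area = 91 * 94 = 8554 mm^2

8554


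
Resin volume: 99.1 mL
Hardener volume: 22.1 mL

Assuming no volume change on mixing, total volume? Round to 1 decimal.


V_total = 99.1 + 22.1 = 121.2 mL

121.2


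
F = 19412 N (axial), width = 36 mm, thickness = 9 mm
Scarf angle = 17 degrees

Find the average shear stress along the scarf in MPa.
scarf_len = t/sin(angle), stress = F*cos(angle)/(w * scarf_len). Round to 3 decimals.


scarf_len = 9/sin(17 deg) = 30.7827
cos(17 deg) = 0.956305
stress = 19412*0.956305/(36*30.7827) = 16.752 MPa

16.752


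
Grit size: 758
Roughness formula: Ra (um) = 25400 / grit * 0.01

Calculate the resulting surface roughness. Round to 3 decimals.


Ra = 25400 / 758 * 0.01
= 0.335 um

0.335


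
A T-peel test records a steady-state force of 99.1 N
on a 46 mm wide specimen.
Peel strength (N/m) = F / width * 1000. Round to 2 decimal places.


Peel strength = 99.1 / 46 * 1000
= 2154.35 N/m

2154.35


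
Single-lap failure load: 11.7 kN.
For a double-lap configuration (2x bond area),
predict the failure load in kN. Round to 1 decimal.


Failure load = 11.7 * 2 = 23.4 kN

23.4


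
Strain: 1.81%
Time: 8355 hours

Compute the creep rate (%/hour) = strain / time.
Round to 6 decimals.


Creep rate = 1.81 / 8355
= 0.000217 %/h

0.000217


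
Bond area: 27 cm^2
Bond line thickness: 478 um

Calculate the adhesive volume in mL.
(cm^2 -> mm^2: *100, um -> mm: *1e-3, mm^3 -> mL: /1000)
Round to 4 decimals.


V = 27*100 * 478*1e-3 / 1000
= 1.2906 mL

1.2906


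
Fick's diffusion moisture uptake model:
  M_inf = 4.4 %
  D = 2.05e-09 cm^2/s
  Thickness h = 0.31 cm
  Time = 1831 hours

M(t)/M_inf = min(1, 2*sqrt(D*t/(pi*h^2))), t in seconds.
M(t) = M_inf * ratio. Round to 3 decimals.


t_sec = 1831 * 3600 = 6591600
ratio = 2*sqrt(2.05e-09*6591600/(pi*0.31^2))
= min(1, 0.423122)
= 0.423122
M(t) = 4.4 * 0.423122 = 1.862 %

1.862


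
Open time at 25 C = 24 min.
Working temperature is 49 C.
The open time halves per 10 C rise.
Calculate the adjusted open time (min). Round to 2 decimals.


factor = 2^((49 - 25) / 10) = 5.2780
ot = 24 / 5.2780 = 4.55 min

4.55


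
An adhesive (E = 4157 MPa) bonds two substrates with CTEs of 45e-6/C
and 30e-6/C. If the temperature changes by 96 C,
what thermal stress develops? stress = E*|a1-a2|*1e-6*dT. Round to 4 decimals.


Stress = 4157 * |45 - 30| * 1e-6 * 96
= 5.9861 MPa

5.9861


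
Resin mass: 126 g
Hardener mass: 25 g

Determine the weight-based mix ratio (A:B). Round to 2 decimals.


Ratio = 126 / 25 = 5.04

5.04


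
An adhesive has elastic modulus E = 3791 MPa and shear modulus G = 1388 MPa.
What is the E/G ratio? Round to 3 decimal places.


E/G = 3791 / 1388 = 2.731

2.731


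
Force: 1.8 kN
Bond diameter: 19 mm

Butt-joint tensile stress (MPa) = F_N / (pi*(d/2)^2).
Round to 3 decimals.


F_N = 1.8 * 1000 = 1800.0 N
A = pi*(9.5)^2 = 283.5287 mm^2
stress = 1800.0 / 283.5287 = 6.349 MPa

6.349


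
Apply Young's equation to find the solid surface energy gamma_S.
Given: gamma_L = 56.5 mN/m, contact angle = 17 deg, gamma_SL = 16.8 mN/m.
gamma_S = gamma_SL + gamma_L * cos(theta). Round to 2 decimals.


theta_rad = 17 * pi/180 = 0.296706
gamma_S = 16.8 + 56.5 * cos(0.296706)
= 70.83 mN/m

70.83


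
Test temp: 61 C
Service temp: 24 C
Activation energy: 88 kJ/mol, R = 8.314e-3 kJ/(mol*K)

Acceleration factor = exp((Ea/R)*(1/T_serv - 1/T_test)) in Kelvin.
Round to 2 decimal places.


AF = exp((88/0.008314)*(1/297.15 - 1/334.15))
= 51.63

51.63


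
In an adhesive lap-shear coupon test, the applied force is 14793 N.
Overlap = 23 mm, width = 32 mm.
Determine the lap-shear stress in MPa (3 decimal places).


stress = F / (overlap * width)
= 14793 / (23 * 32)
= 20.099 MPa

20.099


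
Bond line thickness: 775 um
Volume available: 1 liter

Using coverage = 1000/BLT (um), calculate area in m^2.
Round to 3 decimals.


1 L = 1e6 mm^3, thickness = 775 um = 0.775 mm
Area = 1e6 / 0.775 mm^2 = (1e6 / 0.775) / 1e6 m^2 = 1000 / 775 m^2
= 1.290 m^2

1.290


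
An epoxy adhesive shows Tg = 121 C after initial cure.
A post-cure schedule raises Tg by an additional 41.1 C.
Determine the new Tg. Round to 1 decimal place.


New Tg = 121 + 41.1
= 162.1 C

162.1


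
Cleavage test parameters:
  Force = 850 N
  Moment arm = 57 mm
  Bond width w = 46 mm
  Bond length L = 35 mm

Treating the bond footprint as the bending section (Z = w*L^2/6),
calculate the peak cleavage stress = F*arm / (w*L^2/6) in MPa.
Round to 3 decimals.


M = 850 * 57 = 48450 N*mm
Z = 46 * 35^2 / 6 = 56350 / 6 mm^3
sigma = M / Z = 6 * 48450 / 56350 = 290700 / 56350
= 5.159 MPa

5.159


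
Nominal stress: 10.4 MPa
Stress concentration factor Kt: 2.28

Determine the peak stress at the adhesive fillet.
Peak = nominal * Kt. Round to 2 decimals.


Peak stress = 10.4 * 2.28
= 23.71 MPa

23.71


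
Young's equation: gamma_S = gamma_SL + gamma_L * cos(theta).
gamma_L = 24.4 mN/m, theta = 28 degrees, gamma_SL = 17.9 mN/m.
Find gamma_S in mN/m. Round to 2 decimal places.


cos(28 deg) = 0.882948
gamma_S = 17.9 + 24.4 * 0.882948
= 39.44 mN/m

39.44


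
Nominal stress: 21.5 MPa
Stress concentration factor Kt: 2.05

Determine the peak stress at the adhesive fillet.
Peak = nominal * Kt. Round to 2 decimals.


Peak stress = 21.5 * 2.05
= 44.08 MPa

44.08


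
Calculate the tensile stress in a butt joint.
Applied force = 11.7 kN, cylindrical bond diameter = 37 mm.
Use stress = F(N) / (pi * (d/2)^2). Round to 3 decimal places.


A = pi * 18.5^2 = 1075.2101 mm^2
sigma = 11700.0 / 1075.2101 = 10.882 MPa

10.882


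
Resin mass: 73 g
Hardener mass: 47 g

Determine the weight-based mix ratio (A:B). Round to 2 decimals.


Ratio = 73 / 47 = 1.55

1.55


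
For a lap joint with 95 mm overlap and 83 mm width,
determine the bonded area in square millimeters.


Area = 95 * 83 = 7885 mm^2

7885


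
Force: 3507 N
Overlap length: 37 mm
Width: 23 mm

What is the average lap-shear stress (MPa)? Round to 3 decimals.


Average shear stress = F / (overlap * width)
= 3507 / (37 * 23)
= 4.121 MPa

4.121


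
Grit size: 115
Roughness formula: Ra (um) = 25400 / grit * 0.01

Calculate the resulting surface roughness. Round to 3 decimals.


Ra = 25400 / 115 * 0.01
= 2.209 um

2.209


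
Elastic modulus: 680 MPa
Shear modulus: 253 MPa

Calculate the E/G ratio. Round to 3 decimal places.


E / G = 680 / 253 = 2.688

2.688


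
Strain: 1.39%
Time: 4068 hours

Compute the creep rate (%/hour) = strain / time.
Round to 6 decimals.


Creep rate = 1.39 / 4068
= 0.000342 %/h

0.000342


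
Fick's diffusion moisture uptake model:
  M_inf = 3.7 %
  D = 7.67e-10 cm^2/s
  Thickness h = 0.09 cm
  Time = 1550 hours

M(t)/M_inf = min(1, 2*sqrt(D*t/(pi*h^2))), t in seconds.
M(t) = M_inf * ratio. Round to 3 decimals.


t_sec = 1550 * 3600 = 5580000
ratio = 2*sqrt(7.67e-10*5580000/(pi*0.09^2))
= min(1, 0.820214)
= 0.820214
M(t) = 3.7 * 0.820214 = 3.035 %

3.035


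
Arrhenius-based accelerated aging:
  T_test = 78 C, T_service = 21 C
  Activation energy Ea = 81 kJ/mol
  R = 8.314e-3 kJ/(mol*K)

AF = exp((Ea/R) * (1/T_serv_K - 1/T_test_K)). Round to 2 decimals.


T_test_K = 351.15, T_serv_K = 294.15
AF = exp((81/8.314e-3) * (1/294.15 - 1/351.15))
= 216.23

216.23


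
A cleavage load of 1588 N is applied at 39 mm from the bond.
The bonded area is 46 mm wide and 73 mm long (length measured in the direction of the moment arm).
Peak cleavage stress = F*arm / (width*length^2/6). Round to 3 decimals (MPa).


Moment = 1588 * 39 = 61932 N*mm
Section modulus = 46 * 5329 / 6 = 245134 / 6 mm^3
Stress = 61932 / (245134 / 6) = 371592 / 245134
= 1.516 MPa

1.516


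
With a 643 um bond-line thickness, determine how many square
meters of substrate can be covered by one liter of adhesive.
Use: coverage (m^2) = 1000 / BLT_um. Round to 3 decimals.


Coverage = 1000 / 643 = 1.555 m^2

1.555


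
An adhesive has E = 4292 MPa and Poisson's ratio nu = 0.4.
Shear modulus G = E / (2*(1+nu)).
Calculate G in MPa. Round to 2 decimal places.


G = 4292 / (2*(1+0.4))
= 4292 / 2.80
= 1532.86 MPa

1532.86


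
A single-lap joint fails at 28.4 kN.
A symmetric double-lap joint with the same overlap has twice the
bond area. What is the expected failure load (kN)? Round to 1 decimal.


Double-lap load = 2 * 28.4 = 56.8 kN

56.8


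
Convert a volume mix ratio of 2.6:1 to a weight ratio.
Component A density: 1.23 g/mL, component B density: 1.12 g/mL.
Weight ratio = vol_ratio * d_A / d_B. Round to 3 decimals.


= 2.6 * 1.23 / 1.12 = 2.855

2.855


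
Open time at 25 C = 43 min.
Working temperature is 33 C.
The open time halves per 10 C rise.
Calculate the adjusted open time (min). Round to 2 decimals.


factor = 2^((33 - 25) / 10) = 1.7411
ot = 43 / 1.7411 = 24.70 min

24.70


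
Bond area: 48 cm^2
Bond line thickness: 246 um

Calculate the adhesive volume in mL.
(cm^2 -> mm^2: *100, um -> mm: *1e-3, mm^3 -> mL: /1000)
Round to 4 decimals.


V = 48*100 * 246*1e-3 / 1000
= 1.1808 mL

1.1808


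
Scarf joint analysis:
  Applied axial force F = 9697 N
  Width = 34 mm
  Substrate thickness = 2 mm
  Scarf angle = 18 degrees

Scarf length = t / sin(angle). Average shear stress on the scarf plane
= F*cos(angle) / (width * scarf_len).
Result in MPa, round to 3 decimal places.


Scarf length = 2 / sin(18 deg) = 6.4721 mm
cos(18 deg) = 0.951057
Shear = 9697 * 0.951057 / (34 * 6.4721)
= 41.910 MPa

41.910


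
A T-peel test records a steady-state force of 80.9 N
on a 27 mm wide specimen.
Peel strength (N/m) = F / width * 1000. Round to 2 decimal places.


Peel strength = 80.9 / 27 * 1000
= 2996.30 N/m

2996.30


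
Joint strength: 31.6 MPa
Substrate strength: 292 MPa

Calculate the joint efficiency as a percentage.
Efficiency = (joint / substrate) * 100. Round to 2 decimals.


Efficiency = (31.6 / 292) * 100 = 10.82%

10.82


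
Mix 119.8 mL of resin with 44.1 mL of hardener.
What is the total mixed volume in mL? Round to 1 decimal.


Total = 119.8 + 44.1 = 163.9 mL

163.9


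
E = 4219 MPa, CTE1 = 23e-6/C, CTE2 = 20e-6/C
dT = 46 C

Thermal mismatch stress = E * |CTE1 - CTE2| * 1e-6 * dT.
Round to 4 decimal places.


= 4219 * 3e-6 * 46
= 0.5822 MPa

0.5822


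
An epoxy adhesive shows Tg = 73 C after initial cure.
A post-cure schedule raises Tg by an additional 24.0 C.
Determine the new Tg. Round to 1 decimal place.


New Tg = 73 + 24.0
= 97.0 C

97.0


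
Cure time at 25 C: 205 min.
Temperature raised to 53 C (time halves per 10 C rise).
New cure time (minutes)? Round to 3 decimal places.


Acceleration factor = 2^(28/10) = 6.9644
New time = 205 / 6.9644 = 29.435 min

29.435


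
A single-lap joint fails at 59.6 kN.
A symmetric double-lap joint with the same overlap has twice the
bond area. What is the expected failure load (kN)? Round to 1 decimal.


Double-lap load = 2 * 59.6 = 119.2 kN

119.2


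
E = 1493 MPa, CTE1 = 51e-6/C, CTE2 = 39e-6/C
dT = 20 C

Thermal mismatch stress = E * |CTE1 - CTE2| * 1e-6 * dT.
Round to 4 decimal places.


= 1493 * 12e-6 * 20
= 0.3583 MPa

0.3583


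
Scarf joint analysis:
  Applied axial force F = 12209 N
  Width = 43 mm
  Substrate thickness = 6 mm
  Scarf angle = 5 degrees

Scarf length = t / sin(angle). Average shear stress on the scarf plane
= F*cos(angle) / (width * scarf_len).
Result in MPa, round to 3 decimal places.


Scarf length = 6 / sin(5 deg) = 68.8423 mm
cos(5 deg) = 0.996195
Shear = 12209 * 0.996195 / (43 * 68.8423)
= 4.109 MPa

4.109


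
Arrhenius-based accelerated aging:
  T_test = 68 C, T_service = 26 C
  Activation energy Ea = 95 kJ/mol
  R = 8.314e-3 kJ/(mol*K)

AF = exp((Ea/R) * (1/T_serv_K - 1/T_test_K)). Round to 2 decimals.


T_test_K = 341.15, T_serv_K = 299.15
AF = exp((95/8.314e-3) * (1/299.15 - 1/341.15))
= 110.22

110.22


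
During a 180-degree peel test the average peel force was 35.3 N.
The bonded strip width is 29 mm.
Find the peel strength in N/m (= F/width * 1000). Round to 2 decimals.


Peel strength = F/width * 1000
= 35.3 / 29 * 1000
= 1217.24 N/m

1217.24


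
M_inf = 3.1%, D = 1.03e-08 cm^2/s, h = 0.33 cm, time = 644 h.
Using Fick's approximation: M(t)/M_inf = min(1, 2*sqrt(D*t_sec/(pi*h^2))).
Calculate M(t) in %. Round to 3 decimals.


t = 2318400 s
ratio = min(1, 2*sqrt(1.03e-08*2318400/(pi*0.1089)))
= 0.528389
M(t) = 3.1 * 0.528389 = 1.638%

1.638


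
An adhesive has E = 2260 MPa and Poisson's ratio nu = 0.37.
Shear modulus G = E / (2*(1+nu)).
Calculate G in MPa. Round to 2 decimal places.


G = 2260 / (2*(1+0.37))
= 2260 / 2.74
= 824.82 MPa

824.82


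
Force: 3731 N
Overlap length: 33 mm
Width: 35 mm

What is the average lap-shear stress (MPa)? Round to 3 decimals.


Average shear stress = F / (overlap * width)
= 3731 / (33 * 35)
= 3.230 MPa

3.230


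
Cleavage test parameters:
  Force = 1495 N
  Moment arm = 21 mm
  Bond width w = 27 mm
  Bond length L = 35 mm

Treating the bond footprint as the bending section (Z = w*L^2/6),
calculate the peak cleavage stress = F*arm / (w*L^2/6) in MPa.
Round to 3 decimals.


M = 1495 * 21 = 31395 N*mm
Z = 27 * 35^2 / 6 = 33075 / 6 mm^3
sigma = M / Z = 6 * 31395 / 33075 = 188370 / 33075
= 5.695 MPa

5.695


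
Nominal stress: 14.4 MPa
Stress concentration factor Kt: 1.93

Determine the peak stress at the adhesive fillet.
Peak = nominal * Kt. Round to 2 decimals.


Peak stress = 14.4 * 1.93
= 27.79 MPa

27.79


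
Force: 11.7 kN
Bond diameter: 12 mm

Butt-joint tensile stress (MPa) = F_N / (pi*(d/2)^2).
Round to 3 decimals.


F_N = 11.7 * 1000 = 11700.0 N
A = pi*(6.0)^2 = 113.0973 mm^2
stress = 11700.0 / 113.0973 = 103.451 MPa

103.451


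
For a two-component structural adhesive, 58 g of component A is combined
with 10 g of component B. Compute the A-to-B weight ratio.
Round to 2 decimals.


Weight ratio A:B = 58 / 10
= 5.80

5.80


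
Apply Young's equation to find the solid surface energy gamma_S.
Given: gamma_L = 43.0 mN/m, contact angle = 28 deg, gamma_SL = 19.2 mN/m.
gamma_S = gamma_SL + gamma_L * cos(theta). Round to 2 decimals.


theta_rad = 28 * pi/180 = 0.488692
gamma_S = 19.2 + 43.0 * cos(0.488692)
= 57.17 mN/m

57.17


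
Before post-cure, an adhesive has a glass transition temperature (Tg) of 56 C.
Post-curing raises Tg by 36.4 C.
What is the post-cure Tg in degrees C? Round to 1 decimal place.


Tg_post = Tg_base + delta_Tg
= 56 + 36.4
= 92.4 C

92.4


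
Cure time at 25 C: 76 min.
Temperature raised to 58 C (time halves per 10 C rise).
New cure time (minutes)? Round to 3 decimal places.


Acceleration factor = 2^(33/10) = 9.8492
New time = 76 / 9.8492 = 7.716 min

7.716


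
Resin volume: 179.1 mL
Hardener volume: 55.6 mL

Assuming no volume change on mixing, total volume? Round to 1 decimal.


V_total = 179.1 + 55.6 = 234.7 mL

234.7


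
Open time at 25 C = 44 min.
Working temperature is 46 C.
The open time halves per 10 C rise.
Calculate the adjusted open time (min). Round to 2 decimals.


factor = 2^((46 - 25) / 10) = 4.2871
ot = 44 / 4.2871 = 10.26 min

10.26


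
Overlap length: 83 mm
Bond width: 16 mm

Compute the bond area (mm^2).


Bond area = 83 * 16 = 1328 mm^2

1328


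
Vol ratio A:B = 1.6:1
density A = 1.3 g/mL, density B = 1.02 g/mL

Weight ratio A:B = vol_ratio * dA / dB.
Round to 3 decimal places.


Weight ratio = 1.6 * 1.3 / 1.02
= 2.039

2.039


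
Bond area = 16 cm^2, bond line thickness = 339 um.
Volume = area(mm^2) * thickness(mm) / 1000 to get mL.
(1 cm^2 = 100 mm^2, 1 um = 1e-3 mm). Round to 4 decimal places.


area_mm2 = 16 * 100 = 1600
blt_mm = 339 * 1e-3 = 0.339
vol_mm3 = 1600 * 0.339 = 542.4
vol_mL = 542.4 / 1000 = 0.5424 mL

0.5424


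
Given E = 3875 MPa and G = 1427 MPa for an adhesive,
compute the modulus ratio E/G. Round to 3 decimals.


E/G ratio = 3875 / 1427 = 2.715

2.715


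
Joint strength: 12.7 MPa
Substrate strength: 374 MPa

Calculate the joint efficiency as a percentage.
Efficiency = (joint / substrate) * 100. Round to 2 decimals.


Efficiency = (12.7 / 374) * 100 = 3.40%

3.40


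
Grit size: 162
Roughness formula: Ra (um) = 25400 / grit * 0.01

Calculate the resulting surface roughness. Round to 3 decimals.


Ra = 25400 / 162 * 0.01
= 1.568 um

1.568


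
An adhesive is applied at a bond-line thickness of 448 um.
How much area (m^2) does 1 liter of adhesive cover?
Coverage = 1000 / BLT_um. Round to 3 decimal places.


Coverage = 1000 / 448 = 2.232 m^2

2.232


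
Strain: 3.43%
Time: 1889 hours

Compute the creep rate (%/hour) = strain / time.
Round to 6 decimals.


Creep rate = 3.43 / 1889
= 0.001816 %/h

0.001816


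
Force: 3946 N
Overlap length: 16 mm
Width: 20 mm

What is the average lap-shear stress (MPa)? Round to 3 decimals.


Average shear stress = F / (overlap * width)
= 3946 / (16 * 20)
= 12.331 MPa

12.331


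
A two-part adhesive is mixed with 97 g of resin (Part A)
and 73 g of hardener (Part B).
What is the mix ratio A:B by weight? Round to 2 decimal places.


Mix ratio = mass_A / mass_B
= 97 / 73
= 1.33

1.33


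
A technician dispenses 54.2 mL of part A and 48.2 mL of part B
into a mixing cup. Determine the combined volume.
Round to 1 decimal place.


Combined volume = 54.2 + 48.2
= 102.4 mL

102.4


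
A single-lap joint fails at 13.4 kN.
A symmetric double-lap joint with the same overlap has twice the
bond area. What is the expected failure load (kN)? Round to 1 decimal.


Double-lap load = 2 * 13.4 = 26.8 kN

26.8


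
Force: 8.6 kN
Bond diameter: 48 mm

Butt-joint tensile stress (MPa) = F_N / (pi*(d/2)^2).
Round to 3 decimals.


F_N = 8.6 * 1000 = 8600.0 N
A = pi*(24.0)^2 = 1809.5574 mm^2
stress = 8600.0 / 1809.5574 = 4.753 MPa

4.753


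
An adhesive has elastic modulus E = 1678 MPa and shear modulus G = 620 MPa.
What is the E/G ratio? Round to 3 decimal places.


E/G = 1678 / 620 = 2.706

2.706


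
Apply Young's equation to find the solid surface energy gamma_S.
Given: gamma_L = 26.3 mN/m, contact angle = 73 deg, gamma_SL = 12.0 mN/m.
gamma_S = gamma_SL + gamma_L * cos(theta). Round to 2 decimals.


theta_rad = 73 * pi/180 = 1.274090
gamma_S = 12.0 + 26.3 * cos(1.274090)
= 19.69 mN/m

19.69


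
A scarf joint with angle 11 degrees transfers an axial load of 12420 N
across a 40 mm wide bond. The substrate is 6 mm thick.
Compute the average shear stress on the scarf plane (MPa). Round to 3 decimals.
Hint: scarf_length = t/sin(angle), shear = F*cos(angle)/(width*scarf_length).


scarf_length = 6 / sin(11 deg) = 31.4451 mm
cos(11 deg) = 0.981627
shear stress = 12420 * 0.981627 / (40 * 31.4451)
= 9.693 MPa

9.693


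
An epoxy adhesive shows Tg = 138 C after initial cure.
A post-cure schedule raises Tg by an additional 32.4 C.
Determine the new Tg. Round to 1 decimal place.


New Tg = 138 + 32.4
= 170.4 C

170.4


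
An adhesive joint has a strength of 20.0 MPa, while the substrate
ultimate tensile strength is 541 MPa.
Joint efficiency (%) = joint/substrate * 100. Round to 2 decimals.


Efficiency = 20.0 / 541 * 100
= 3.70%

3.70


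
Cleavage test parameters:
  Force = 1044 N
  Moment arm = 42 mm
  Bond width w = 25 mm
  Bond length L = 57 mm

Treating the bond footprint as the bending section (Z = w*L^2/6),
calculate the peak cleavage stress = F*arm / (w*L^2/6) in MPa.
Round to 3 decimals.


M = 1044 * 42 = 43848 N*mm
Z = 25 * 57^2 / 6 = 81225 / 6 mm^3
sigma = M / Z = 6 * 43848 / 81225 = 263088 / 81225
= 3.239 MPa

3.239


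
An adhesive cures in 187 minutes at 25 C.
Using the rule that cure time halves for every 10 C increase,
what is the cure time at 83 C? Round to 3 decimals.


Factor = 2^((83 - 25) / 10) = 55.7152
Cure time = 187 / 55.7152
= 3.356 minutes

3.356


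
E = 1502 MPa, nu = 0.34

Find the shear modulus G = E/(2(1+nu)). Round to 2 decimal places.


G = 1502 / (2 * 1.34)
= 560.45 MPa

560.45


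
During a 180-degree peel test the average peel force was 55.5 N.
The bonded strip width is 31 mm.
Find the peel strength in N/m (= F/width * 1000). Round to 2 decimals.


Peel strength = F/width * 1000
= 55.5 / 31 * 1000
= 1790.32 N/m

1790.32


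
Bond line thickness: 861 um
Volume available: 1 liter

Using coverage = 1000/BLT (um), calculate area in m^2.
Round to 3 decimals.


1 L = 1e6 mm^3, thickness = 861 um = 0.861 mm
Area = 1e6 / 0.861 mm^2 = (1e6 / 0.861) / 1e6 m^2 = 1000 / 861 m^2
= 1.161 m^2

1.161


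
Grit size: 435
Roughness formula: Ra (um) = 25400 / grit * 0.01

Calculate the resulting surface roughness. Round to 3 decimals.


Ra = 25400 / 435 * 0.01
= 0.584 um

0.584


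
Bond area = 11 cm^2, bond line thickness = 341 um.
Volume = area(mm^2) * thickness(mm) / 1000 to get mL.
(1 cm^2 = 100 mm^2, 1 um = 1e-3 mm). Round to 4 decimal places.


area_mm2 = 11 * 100 = 1100
blt_mm = 341 * 1e-3 = 0.341
vol_mm3 = 1100 * 0.341 = 375.1
vol_mL = 375.1 / 1000 = 0.3751 mL

0.3751


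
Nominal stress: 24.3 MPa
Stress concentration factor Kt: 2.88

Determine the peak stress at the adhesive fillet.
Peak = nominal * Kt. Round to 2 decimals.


Peak stress = 24.3 * 2.88
= 69.98 MPa

69.98


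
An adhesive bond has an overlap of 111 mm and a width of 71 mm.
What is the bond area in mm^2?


Bond area = overlap * width
= 111 * 71
= 7881 mm^2

7881


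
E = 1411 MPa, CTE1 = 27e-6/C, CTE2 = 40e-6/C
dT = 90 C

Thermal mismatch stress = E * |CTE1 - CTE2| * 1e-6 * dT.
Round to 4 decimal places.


= 1411 * 13e-6 * 90
= 1.6509 MPa

1.6509


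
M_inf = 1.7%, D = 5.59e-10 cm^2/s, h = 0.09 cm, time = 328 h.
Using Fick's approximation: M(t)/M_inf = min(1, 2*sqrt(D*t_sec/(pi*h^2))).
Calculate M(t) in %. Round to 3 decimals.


t = 1180800 s
ratio = min(1, 2*sqrt(5.59e-10*1180800/(pi*0.0081)))
= 0.322112
M(t) = 1.7 * 0.322112 = 0.548%

0.548


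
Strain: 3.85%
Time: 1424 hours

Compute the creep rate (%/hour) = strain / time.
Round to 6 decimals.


Creep rate = 3.85 / 1424
= 0.002704 %/h

0.002704


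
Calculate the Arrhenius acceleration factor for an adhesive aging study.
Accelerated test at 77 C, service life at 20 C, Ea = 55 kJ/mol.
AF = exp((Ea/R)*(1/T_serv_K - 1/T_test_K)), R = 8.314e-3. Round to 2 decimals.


T_test = 350.15 K, T_serv = 293.15 K
Ea/R = 55 / 0.008314 = 6615.35
AF = exp(6615.35 * (1/293.15 - 1/350.15))
= 39.39

39.39


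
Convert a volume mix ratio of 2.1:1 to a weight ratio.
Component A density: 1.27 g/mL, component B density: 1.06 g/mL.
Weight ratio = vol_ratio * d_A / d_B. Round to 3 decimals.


= 2.1 * 1.27 / 1.06 = 2.516

2.516


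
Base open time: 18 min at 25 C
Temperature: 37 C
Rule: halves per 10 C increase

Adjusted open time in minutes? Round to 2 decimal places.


Acceleration = 2^((37-25)/10) = 2.2974
Open time = 18 / 2.2974 = 7.83 min

7.83


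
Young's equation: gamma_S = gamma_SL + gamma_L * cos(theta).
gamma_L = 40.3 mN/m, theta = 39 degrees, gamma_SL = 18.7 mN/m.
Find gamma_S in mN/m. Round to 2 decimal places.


cos(39 deg) = 0.777146
gamma_S = 18.7 + 40.3 * 0.777146
= 50.02 mN/m

50.02


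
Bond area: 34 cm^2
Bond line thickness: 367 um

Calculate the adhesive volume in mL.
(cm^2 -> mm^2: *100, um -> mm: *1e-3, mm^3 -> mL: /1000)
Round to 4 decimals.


V = 34*100 * 367*1e-3 / 1000
= 1.2478 mL

1.2478


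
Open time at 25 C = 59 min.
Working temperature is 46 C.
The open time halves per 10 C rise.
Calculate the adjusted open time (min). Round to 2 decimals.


factor = 2^((46 - 25) / 10) = 4.2871
ot = 59 / 4.2871 = 13.76 min

13.76


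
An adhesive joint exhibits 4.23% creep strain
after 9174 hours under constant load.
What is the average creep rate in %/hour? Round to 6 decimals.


Creep rate = strain / time
= 4.23 / 9174
= 0.000461 %/h

0.000461


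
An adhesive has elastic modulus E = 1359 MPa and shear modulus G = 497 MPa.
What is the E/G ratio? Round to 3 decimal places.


E/G = 1359 / 497 = 2.734

2.734


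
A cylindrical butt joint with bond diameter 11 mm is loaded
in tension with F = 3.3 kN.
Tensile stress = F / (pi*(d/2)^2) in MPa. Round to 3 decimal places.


Area = pi * (11/2)^2 = 95.0332 mm^2
Stress = 3.3*1000 / 95.0332
= 34.725 MPa

34.725


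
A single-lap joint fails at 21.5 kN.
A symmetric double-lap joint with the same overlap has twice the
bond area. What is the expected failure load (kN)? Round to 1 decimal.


Double-lap load = 2 * 21.5 = 43.0 kN

43.0


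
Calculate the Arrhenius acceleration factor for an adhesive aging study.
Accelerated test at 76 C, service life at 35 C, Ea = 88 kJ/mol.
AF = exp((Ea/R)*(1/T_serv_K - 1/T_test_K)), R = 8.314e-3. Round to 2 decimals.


T_test = 349.15 K, T_serv = 308.15 K
Ea/R = 88 / 0.008314 = 10584.56
AF = exp(10584.56 * (1/308.15 - 1/349.15))
= 56.46

56.46


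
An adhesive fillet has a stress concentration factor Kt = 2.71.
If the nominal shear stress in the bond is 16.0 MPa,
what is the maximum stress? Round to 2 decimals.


Max stress = 16.0 * 2.71 = 43.36 MPa

43.36


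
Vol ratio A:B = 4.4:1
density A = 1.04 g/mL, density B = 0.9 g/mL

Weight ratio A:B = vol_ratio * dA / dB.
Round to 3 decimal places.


Weight ratio = 4.4 * 1.04 / 0.9
= 5.084

5.084


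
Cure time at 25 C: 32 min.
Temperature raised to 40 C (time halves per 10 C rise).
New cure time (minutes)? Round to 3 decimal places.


Acceleration factor = 2^(15/10) = 2.8284
New time = 32 / 2.8284 = 11.314 min

11.314


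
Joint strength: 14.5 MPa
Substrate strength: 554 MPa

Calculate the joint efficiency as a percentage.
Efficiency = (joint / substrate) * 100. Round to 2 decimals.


Efficiency = (14.5 / 554) * 100 = 2.62%

2.62


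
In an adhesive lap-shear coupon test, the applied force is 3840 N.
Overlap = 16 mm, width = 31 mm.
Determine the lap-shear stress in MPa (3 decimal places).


stress = F / (overlap * width)
= 3840 / (16 * 31)
= 7.742 MPa

7.742


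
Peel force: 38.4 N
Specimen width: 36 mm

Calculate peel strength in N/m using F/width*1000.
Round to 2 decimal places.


Peel strength = 38.4 / 36 * 1000 = 1066.67 N/m

1066.67


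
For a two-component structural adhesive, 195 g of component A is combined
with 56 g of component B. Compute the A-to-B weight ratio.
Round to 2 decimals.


Weight ratio A:B = 195 / 56
= 3.48

3.48


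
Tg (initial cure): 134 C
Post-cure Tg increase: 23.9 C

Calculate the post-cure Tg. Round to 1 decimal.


Post-cure Tg = 134 + 23.9 = 157.9 C

157.9


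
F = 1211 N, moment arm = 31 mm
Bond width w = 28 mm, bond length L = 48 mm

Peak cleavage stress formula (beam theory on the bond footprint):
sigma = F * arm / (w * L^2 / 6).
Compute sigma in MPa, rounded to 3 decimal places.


sigma = (1211 * 31) / (28 * 2304 / 6)
= 37541 * 6 / 64512
= 225246 / 64512
= 3.492 MPa

3.492


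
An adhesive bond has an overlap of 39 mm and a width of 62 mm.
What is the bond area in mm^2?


Bond area = overlap * width
= 39 * 62
= 2418 mm^2

2418


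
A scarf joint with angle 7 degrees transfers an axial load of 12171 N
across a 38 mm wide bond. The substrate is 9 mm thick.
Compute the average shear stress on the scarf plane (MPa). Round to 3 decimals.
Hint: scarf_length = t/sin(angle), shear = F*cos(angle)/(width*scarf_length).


scarf_length = 9 / sin(7 deg) = 73.8496 mm
cos(7 deg) = 0.992546
shear stress = 12171 * 0.992546 / (38 * 73.8496)
= 4.305 MPa

4.305


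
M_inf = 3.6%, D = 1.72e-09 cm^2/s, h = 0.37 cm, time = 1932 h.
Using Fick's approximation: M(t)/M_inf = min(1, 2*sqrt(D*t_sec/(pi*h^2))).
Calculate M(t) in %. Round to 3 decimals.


t = 6955200 s
ratio = min(1, 2*sqrt(1.72e-09*6955200/(pi*0.1369)))
= 0.333559
M(t) = 3.6 * 0.333559 = 1.201%

1.201


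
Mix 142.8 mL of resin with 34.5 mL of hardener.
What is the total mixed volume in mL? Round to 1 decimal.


Total = 142.8 + 34.5 = 177.3 mL

177.3


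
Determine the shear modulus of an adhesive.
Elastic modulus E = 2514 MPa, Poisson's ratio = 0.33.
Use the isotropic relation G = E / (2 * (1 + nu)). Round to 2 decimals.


G = 2514 / (2*(1+0.33)) = 2514 / 2.66
= 945.11 MPa

945.11


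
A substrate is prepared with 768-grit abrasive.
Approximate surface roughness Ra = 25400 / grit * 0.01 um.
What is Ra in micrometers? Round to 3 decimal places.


Ra = 25400 / 768 * 0.01 = 0.331 um

0.331


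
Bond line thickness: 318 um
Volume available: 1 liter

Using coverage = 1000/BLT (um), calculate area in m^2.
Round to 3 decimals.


1 L = 1e6 mm^3, thickness = 318 um = 0.318 mm
Area = 1e6 / 0.318 mm^2 = (1e6 / 0.318) / 1e6 m^2 = 1000 / 318 m^2
= 3.145 m^2

3.145


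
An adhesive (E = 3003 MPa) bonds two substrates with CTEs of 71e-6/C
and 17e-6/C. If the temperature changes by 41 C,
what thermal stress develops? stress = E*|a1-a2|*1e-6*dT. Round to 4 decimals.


Stress = 3003 * |71 - 17| * 1e-6 * 41
= 6.6486 MPa

6.6486


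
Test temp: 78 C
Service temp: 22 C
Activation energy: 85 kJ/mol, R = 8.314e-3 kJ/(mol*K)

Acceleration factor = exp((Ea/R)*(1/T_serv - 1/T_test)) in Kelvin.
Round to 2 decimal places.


AF = exp((85/0.008314)*(1/295.15 - 1/351.15))
= 250.66

250.66


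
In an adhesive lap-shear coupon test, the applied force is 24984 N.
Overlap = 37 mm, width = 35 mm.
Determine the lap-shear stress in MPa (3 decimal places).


stress = F / (overlap * width)
= 24984 / (37 * 35)
= 19.293 MPa

19.293


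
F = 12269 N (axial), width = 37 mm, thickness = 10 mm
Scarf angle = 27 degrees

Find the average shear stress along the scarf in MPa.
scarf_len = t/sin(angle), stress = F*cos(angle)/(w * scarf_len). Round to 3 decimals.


scarf_len = 10/sin(27 deg) = 22.0269
cos(27 deg) = 0.891007
stress = 12269*0.891007/(37*22.0269) = 13.413 MPa

13.413


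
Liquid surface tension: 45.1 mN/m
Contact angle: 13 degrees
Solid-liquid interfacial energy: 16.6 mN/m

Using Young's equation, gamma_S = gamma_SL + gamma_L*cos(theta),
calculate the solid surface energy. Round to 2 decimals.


gamma_S = 16.6 + 45.1 * cos(13)
= 60.54 mN/m

60.54


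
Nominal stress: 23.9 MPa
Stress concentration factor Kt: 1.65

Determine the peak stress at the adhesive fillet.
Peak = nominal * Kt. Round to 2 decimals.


Peak stress = 23.9 * 1.65
= 39.44 MPa

39.44


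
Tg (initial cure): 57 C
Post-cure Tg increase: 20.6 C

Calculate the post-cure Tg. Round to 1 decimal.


Post-cure Tg = 57 + 20.6 = 77.6 C

77.6


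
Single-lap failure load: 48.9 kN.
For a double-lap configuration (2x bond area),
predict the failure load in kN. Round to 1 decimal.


Failure load = 48.9 * 2 = 97.8 kN

97.8


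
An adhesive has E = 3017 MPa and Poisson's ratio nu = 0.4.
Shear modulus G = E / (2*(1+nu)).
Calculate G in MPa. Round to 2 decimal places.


G = 3017 / (2*(1+0.4))
= 3017 / 2.80
= 1077.50 MPa

1077.50


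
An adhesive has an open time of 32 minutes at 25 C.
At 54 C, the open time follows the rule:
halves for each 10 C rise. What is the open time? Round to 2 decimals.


Factor = 2^((54-25)/10) = 7.4643
Open time = 32 / 7.4643 = 4.29 min

4.29


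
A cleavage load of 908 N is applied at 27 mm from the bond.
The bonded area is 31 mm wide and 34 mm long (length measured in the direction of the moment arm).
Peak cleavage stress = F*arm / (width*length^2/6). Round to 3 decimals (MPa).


Moment = 908 * 27 = 24516 N*mm
Section modulus = 31 * 1156 / 6 = 35836 / 6 mm^3
Stress = 24516 / (35836 / 6) = 147096 / 35836
= 4.105 MPa

4.105


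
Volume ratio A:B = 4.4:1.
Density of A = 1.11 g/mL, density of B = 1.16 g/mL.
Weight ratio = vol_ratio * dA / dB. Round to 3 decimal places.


Wt ratio = 4.4 * 1.11 / 1.16
= 4.210

4.210


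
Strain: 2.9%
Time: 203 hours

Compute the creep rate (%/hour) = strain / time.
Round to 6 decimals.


Creep rate = 2.9 / 203
= 0.014286 %/h

0.014286


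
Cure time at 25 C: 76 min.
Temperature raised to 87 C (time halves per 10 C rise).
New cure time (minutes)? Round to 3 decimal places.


Acceleration factor = 2^(62/10) = 73.5167
New time = 76 / 73.5167 = 1.034 min

1.034


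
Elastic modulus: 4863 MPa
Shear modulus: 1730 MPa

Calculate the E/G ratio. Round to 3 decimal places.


E / G = 4863 / 1730 = 2.811

2.811


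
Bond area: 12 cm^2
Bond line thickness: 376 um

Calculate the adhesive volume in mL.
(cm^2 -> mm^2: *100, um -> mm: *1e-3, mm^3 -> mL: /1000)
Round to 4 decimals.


V = 12*100 * 376*1e-3 / 1000
= 0.4512 mL

0.4512


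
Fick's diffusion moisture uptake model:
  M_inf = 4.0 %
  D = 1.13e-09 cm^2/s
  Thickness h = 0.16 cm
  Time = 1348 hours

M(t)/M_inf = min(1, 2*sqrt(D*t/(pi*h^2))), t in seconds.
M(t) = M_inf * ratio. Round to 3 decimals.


t_sec = 1348 * 3600 = 4852800
ratio = 2*sqrt(1.13e-09*4852800/(pi*0.16^2))
= min(1, 0.522240)
= 0.522240
M(t) = 4.0 * 0.522240 = 2.089 %

2.089


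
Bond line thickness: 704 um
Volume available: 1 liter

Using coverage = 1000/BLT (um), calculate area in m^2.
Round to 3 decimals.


1 L = 1e6 mm^3, thickness = 704 um = 0.704 mm
Area = 1e6 / 0.704 mm^2 = (1e6 / 0.704) / 1e6 m^2 = 1000 / 704 m^2
= 1.420 m^2

1.420


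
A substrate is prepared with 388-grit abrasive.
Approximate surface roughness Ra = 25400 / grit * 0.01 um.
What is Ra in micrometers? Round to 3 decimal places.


Ra = 25400 / 388 * 0.01 = 0.655 um

0.655


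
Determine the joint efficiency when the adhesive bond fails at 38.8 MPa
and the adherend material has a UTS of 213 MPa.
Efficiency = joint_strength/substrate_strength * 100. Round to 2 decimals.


Joint efficiency = 38.8 / 213 * 100
= 18.22%

18.22


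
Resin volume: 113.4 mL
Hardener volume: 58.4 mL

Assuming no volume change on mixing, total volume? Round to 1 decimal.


V_total = 113.4 + 58.4 = 171.8 mL

171.8


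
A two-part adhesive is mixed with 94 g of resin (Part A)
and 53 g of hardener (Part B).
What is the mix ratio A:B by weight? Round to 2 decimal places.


Mix ratio = mass_A / mass_B
= 94 / 53
= 1.77

1.77


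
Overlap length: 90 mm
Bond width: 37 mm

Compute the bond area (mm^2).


Bond area = 90 * 37 = 3330 mm^2

3330


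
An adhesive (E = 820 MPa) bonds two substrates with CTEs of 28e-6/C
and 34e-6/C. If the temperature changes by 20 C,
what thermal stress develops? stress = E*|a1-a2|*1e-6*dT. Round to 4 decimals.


Stress = 820 * |28 - 34| * 1e-6 * 20
= 0.0984 MPa

0.0984
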